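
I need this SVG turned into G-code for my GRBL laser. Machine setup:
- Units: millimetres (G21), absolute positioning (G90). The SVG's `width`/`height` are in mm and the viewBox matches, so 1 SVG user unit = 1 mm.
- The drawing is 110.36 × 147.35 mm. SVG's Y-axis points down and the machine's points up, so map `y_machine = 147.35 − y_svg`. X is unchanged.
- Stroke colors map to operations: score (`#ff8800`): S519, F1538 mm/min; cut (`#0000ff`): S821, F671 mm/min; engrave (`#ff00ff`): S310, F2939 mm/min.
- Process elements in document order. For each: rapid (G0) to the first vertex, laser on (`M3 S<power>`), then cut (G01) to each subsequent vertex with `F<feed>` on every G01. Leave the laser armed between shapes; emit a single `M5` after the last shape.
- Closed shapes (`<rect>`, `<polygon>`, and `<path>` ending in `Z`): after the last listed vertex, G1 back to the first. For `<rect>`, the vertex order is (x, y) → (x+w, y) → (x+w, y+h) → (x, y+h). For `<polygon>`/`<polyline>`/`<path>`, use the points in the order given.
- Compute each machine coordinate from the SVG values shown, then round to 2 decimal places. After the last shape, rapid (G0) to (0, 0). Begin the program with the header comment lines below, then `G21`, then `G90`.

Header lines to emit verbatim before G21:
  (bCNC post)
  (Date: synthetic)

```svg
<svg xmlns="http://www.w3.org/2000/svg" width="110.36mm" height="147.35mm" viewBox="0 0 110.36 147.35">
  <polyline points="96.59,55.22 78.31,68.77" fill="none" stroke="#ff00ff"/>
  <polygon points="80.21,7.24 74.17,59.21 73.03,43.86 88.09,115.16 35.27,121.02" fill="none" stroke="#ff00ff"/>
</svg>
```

1 u = 1 mm; y_m = 147.35 − y.

[1] `<polyline>` line segment, #ff00ff→engrave S310 F2939: (96.59,92.13) → (78.31,78.58)

[2] `<polygon>` closed polygon, #ff00ff→engrave S310 F2939: (80.21,140.11) → (74.17,88.14) → (73.03,103.49) → (88.09,32.19) → (35.27,26.33) → (80.21,140.11) (closed)

(bCNC post)
(Date: synthetic)
G21
G90
G0 X96.59 Y92.13
M3 S310
G01 X78.31 Y78.58 F2939
G0 X80.21 Y140.11
M3 S310
G01 X74.17 Y88.14 F2939
G01 X73.03 Y103.49 F2939
G01 X88.09 Y32.19 F2939
G01 X35.27 Y26.33 F2939
G01 X80.21 Y140.11 F2939
M5
G0 X0.00 Y0.00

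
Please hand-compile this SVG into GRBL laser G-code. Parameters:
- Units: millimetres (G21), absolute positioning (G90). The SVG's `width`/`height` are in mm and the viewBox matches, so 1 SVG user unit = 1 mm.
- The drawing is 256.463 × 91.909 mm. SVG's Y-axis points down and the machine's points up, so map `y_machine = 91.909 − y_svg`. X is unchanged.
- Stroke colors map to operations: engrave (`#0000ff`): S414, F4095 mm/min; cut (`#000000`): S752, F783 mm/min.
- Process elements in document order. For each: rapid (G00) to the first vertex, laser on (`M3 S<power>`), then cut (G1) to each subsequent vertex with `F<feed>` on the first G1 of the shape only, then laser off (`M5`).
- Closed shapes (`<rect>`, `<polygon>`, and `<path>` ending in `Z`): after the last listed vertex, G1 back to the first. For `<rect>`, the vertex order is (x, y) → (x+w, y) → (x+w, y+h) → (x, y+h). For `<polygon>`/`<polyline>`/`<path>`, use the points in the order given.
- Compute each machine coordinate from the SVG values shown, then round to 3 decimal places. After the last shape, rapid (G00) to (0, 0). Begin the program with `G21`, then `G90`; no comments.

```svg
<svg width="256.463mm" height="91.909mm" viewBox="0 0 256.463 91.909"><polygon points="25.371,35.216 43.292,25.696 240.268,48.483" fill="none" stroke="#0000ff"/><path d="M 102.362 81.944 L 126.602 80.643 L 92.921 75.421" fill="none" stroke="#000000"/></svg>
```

G21
G90
G00 X25.371 Y56.693
M3 S414
G1 X43.292 Y66.213 F4095
G1 X240.268 Y43.426
G1 X25.371 Y56.693
M5
G00 X102.362 Y9.965
M3 S752
G1 X126.602 Y11.266 F783
G1 X92.921 Y16.488
M5
G00 X0.000 Y0.000

1 u = 1 mm; y_m = 91.909 − y.

[1] `<polygon>` closed polygon, #0000ff→engrave S414 F4095: (25.371,56.693) → (43.292,66.213) → (240.268,43.426) → (25.371,56.693) (closed)

[2] `<path>` open polyline, #000000→cut S752 F783: (102.362,9.965) → (126.602,11.266) → (92.921,16.488)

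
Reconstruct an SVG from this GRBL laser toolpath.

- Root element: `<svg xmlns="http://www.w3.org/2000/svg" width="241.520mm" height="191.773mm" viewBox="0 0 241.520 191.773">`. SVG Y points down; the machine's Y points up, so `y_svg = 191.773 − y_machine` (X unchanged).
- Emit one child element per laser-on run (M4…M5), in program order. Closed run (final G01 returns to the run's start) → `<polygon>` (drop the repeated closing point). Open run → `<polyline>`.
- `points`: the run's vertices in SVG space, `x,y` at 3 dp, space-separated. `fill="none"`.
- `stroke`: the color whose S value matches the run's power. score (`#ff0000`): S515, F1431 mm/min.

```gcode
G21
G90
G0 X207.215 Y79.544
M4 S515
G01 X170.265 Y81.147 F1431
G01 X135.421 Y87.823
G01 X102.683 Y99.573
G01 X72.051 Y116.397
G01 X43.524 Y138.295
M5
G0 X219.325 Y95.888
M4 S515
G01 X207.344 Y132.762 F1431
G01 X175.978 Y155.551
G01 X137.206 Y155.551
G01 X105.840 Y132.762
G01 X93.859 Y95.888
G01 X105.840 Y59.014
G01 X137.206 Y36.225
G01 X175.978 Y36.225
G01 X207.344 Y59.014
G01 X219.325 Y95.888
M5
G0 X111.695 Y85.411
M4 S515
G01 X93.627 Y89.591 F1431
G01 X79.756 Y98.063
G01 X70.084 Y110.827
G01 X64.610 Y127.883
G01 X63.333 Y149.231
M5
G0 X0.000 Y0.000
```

y_svg = 191.773 − y_m. Every run uses S515, so all elements get stroke `#ff0000` (score).

[1] open run; points: 207.215,112.229 170.265,110.626 135.421,103.950 102.683,92.200 72.051,75.376 43.524,53.478

[2] closed run; points: 219.325,95.885 207.344,59.011 175.978,36.222 137.206,36.222 105.840,59.011 93.859,95.885 105.840,132.759 137.206,155.548 175.978,155.548 207.344,132.759

[3] open run; points: 111.695,106.362 93.627,102.182 79.756,93.710 70.084,80.946 64.610,63.890 63.333,42.542

<svg xmlns="http://www.w3.org/2000/svg" width="241.520mm" height="191.773mm" viewBox="0 0 241.520 191.773">
  <polyline points="207.215,112.229 170.265,110.626 135.421,103.950 102.683,92.200 72.051,75.376 43.524,53.478" fill="none" stroke="#ff0000"/>
  <polygon points="219.325,95.885 207.344,59.011 175.978,36.222 137.206,36.222 105.840,59.011 93.859,95.885 105.840,132.759 137.206,155.548 175.978,155.548 207.344,132.759" fill="none" stroke="#ff0000"/>
  <polyline points="111.695,106.362 93.627,102.182 79.756,93.710 70.084,80.946 64.610,63.890 63.333,42.542" fill="none" stroke="#ff0000"/>
</svg>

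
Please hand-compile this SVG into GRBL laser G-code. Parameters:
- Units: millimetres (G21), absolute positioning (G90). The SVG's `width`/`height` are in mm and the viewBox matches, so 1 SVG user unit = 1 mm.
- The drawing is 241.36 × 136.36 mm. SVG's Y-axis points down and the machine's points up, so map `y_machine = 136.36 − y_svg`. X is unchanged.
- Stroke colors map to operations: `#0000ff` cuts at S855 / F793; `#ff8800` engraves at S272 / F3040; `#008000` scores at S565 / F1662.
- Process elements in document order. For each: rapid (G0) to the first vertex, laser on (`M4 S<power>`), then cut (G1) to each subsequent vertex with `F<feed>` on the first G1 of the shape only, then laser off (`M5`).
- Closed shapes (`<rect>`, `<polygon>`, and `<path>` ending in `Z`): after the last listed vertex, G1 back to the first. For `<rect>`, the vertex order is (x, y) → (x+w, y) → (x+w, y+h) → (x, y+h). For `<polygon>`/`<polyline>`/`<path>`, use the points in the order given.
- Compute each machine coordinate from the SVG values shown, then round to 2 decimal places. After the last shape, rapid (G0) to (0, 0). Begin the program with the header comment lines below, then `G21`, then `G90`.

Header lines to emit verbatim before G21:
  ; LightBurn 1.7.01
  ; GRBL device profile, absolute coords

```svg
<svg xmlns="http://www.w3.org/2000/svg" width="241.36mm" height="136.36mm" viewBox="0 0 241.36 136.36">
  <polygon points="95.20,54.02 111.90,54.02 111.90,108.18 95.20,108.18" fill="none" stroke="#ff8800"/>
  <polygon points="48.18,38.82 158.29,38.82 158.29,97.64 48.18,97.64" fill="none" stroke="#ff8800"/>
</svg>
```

1 u = 1 mm; y_m = 136.36 − y.

[1] `<polygon>` rectangle, #ff8800→engrave S272 F3040: (95.20,82.34) → (111.90,82.34) → (111.90,28.18) → (95.20,28.18) → (95.20,82.34) (closed)

[2] `<polygon>` rectangle, #ff8800→engrave S272 F3040: (48.18,97.54) → (158.29,97.54) → (158.29,38.72) → (48.18,38.72) → (48.18,97.54) (closed)

; LightBurn 1.7.01
; GRBL device profile, absolute coords
G21
G90
G0 X95.20 Y82.34
M4 S272
G1 X111.90 Y82.34 F3040
G1 X111.90 Y28.18
G1 X95.20 Y28.18
G1 X95.20 Y82.34
M5
G0 X48.18 Y97.54
M4 S272
G1 X158.29 Y97.54 F3040
G1 X158.29 Y38.72
G1 X48.18 Y38.72
G1 X48.18 Y97.54
M5
G0 X0.00 Y0.00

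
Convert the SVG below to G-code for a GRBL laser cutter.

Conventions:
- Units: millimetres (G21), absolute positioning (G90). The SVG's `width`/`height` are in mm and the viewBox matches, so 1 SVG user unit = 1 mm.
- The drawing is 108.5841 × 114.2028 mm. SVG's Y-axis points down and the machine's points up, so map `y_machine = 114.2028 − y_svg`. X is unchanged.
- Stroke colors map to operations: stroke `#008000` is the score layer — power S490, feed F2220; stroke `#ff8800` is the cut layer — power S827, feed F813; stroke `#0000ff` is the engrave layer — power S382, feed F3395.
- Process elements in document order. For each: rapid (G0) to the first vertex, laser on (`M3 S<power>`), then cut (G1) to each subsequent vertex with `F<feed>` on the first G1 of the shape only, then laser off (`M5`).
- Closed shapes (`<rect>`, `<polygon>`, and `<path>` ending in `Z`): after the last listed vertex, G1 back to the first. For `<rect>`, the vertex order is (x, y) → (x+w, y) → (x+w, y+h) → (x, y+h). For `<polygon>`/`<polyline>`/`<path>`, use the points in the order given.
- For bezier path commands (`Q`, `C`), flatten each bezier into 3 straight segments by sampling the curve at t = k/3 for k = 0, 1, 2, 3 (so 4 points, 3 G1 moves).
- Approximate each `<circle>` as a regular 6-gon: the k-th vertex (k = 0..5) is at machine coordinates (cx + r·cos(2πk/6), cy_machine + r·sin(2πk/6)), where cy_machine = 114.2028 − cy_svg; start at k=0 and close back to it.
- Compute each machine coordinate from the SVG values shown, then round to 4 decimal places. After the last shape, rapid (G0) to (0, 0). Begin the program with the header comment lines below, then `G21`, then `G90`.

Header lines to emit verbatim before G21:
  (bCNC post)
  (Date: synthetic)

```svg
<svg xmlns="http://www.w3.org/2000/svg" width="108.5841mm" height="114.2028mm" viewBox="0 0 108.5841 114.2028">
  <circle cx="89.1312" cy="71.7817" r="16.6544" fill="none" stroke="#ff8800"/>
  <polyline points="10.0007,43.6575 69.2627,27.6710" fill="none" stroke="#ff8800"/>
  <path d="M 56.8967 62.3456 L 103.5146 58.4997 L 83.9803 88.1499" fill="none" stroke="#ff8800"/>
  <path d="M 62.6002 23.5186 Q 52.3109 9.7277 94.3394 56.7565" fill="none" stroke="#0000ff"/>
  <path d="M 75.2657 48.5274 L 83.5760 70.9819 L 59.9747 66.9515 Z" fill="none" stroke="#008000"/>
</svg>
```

Since the viewBox matches the mm dimensions, user units are millimetres directly. The only transform is the Y-flip y_m = 114.2028 − y_svg.

Shape 1 is a circle drawn with `<circle>`. Its stroke #ff8800 means cut at S827, F813. After flipping Y the toolpath is (105.7856,42.4211) → (97.4584,56.8442) → (80.8040,56.8442) → (72.4768,42.4211) → (80.8040,27.9980) → (97.4584,27.9980) → (105.7856,42.4211), returning to the start.

Shape 2 is a line segment drawn with `<polyline>`. Its stroke #ff8800 means cut at S827, F813. After flipping Y the toolpath is (10.0007,70.5453) → (69.2627,86.5318).

Shape 3 is a open polyline drawn with `<path>`. Its stroke #ff8800 means cut at S827, F813. After flipping Y the toolpath is (56.8967,51.8572) → (103.5146,55.7031) → (83.9803,26.0529).

Shape 4 is a quadratic bezier drawn with `<path>`. Its stroke #0000ff means engrave at S382, F3395. After flipping Y the toolpath is (62.6002,90.6842) → (61.5538,93.1204) → (72.1335,82.0411) → (94.3394,57.4463).

Shape 5 is a regular polygon drawn with `<path>`. Its stroke #008000 means score at S490, F2220. After flipping Y the toolpath is (75.2657,65.6754) → (83.5760,43.2209) → (59.9747,47.2513) → (75.2657,65.6754), returning to the start.

(bCNC post)
(Date: synthetic)
G21
G90
G0 X105.7856 Y42.4211
M3 S827
G1 X97.4584 Y56.8442 F813
G1 X80.8040 Y56.8442
G1 X72.4768 Y42.4211
G1 X80.8040 Y27.9980
G1 X97.4584 Y27.9980
G1 X105.7856 Y42.4211
M5
G0 X10.0007 Y70.5453
M3 S827
G1 X69.2627 Y86.5318 F813
M5
G0 X56.8967 Y51.8572
M3 S827
G1 X103.5146 Y55.7031 F813
G1 X83.9803 Y26.0529
M5
G0 X62.6002 Y90.6842
M3 S382
G1 X61.5538 Y93.1204 F3395
G1 X72.1335 Y82.0411
G1 X94.3394 Y57.4463
M5
G0 X75.2657 Y65.6754
M3 S490
G1 X83.5760 Y43.2209 F2220
G1 X59.9747 Y47.2513
G1 X75.2657 Y65.6754
M5
G0 X0.0000 Y0.0000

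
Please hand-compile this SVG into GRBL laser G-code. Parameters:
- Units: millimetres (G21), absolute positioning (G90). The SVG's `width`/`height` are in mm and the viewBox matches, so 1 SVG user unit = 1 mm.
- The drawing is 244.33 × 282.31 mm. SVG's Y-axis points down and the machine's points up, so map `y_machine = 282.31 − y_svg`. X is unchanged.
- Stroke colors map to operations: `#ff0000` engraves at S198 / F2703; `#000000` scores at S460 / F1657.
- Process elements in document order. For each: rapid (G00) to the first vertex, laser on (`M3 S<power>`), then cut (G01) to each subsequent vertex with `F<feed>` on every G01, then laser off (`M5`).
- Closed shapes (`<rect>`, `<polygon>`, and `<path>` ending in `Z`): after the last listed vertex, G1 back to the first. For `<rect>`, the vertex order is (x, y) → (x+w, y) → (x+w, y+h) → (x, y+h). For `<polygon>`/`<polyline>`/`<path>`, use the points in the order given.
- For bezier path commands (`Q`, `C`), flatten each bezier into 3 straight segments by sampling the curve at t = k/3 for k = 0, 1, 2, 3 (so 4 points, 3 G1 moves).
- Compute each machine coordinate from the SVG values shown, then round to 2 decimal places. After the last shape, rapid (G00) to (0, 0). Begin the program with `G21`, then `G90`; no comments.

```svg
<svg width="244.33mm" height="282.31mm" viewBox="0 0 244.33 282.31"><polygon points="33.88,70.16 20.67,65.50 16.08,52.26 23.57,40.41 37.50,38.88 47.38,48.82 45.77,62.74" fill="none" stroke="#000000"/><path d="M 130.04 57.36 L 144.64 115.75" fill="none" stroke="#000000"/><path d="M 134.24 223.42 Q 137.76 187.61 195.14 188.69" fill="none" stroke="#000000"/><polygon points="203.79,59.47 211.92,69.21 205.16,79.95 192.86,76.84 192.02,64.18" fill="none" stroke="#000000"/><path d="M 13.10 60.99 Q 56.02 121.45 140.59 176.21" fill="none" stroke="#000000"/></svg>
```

1 u = 1 mm; y_m = 282.31 − y.

[1] `<polygon>` regular polygon, #000000→score S460 F1657: (33.88,212.15) → (20.67,216.81) → (16.08,230.05) → (23.57,241.90) → (37.50,243.43) → (47.38,233.49) → (45.77,219.57) → (33.88,212.15) (closed)

[2] `<path>` line segment, #000000→score S460 F1657: (130.04,224.95) → (144.64,166.56)

[3] `<path>` quadratic bezier, #000000→score S460 F1657: (134.24,58.89) → (142.57,78.66) → (162.87,90.24) → (195.14,93.62)

[4] `<polygon>` regular polygon, #000000→score S460 F1657: (203.79,222.84) → (211.92,213.10) → (205.16,202.36) → (192.86,205.47) → (192.02,218.13) → (203.79,222.84) (closed)

[5] `<path>` quadratic bezier, #000000→score S460 F1657: (13.10,221.32) → (46.34,181.65) → (88.84,143.24) → (140.59,106.10)

G21
G90
G00 X33.88 Y212.15
M3 S460
G01 X20.67 Y216.81 F1657
G01 X16.08 Y230.05 F1657
G01 X23.57 Y241.90 F1657
G01 X37.50 Y243.43 F1657
G01 X47.38 Y233.49 F1657
G01 X45.77 Y219.57 F1657
G01 X33.88 Y212.15 F1657
M5
G00 X130.04 Y224.95
M3 S460
G01 X144.64 Y166.56 F1657
M5
G00 X134.24 Y58.89
M3 S460
G01 X142.57 Y78.66 F1657
G01 X162.87 Y90.24 F1657
G01 X195.14 Y93.62 F1657
M5
G00 X203.79 Y222.84
M3 S460
G01 X211.92 Y213.10 F1657
G01 X205.16 Y202.36 F1657
G01 X192.86 Y205.47 F1657
G01 X192.02 Y218.13 F1657
G01 X203.79 Y222.84 F1657
M5
G00 X13.10 Y221.32
M3 S460
G01 X46.34 Y181.65 F1657
G01 X88.84 Y143.24 F1657
G01 X140.59 Y106.10 F1657
M5
G00 X0.00 Y0.00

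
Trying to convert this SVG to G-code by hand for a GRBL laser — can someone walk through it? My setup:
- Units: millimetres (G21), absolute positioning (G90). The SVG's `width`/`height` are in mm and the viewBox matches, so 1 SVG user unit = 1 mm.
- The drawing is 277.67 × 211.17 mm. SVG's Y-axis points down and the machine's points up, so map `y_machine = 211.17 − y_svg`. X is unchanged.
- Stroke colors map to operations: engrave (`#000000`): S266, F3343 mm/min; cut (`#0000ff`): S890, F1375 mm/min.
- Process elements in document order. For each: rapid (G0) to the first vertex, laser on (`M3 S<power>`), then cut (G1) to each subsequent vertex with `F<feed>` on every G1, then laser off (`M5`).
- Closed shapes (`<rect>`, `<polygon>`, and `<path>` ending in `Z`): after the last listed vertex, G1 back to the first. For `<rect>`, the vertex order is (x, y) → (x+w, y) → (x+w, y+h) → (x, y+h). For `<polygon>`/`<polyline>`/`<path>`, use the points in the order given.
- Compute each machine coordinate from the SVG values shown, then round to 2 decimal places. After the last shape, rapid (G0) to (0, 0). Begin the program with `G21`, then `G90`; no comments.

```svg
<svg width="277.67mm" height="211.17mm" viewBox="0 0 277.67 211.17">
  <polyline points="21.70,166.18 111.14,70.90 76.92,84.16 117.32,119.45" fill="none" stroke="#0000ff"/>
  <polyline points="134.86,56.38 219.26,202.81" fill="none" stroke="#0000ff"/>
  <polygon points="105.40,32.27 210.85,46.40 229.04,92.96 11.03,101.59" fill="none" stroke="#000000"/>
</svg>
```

Since the viewBox matches the mm dimensions, user units are millimetres directly. The only transform is the Y-flip y_m = 211.17 − y_svg.

Shape 1 is a open polyline drawn with `<polyline>`. Its stroke #0000ff means cut at S890, F1375. After flipping Y the toolpath is (21.70,44.99) → (111.14,140.27) → (76.92,127.01) → (117.32,91.72).

Shape 2 is a line segment drawn with `<polyline>`. Its stroke #0000ff means cut at S890, F1375. After flipping Y the toolpath is (134.86,154.79) → (219.26,8.36).

Shape 3 is a closed polygon drawn with `<polygon>`. Its stroke #000000 means engrave at S266, F3343. After flipping Y the toolpath is (105.40,178.90) → (210.85,164.77) → (229.04,118.21) → (11.03,109.58) → (105.40,178.90), returning to the start.

G21
G90
G0 X21.70 Y44.99
M3 S890
G1 X111.14 Y140.27 F1375
G1 X76.92 Y127.01 F1375
G1 X117.32 Y91.72 F1375
M5
G0 X134.86 Y154.79
M3 S890
G1 X219.26 Y8.36 F1375
M5
G0 X105.40 Y178.90
M3 S266
G1 X210.85 Y164.77 F3343
G1 X229.04 Y118.21 F3343
G1 X11.03 Y109.58 F3343
G1 X105.40 Y178.90 F3343
M5
G0 X0.00 Y0.00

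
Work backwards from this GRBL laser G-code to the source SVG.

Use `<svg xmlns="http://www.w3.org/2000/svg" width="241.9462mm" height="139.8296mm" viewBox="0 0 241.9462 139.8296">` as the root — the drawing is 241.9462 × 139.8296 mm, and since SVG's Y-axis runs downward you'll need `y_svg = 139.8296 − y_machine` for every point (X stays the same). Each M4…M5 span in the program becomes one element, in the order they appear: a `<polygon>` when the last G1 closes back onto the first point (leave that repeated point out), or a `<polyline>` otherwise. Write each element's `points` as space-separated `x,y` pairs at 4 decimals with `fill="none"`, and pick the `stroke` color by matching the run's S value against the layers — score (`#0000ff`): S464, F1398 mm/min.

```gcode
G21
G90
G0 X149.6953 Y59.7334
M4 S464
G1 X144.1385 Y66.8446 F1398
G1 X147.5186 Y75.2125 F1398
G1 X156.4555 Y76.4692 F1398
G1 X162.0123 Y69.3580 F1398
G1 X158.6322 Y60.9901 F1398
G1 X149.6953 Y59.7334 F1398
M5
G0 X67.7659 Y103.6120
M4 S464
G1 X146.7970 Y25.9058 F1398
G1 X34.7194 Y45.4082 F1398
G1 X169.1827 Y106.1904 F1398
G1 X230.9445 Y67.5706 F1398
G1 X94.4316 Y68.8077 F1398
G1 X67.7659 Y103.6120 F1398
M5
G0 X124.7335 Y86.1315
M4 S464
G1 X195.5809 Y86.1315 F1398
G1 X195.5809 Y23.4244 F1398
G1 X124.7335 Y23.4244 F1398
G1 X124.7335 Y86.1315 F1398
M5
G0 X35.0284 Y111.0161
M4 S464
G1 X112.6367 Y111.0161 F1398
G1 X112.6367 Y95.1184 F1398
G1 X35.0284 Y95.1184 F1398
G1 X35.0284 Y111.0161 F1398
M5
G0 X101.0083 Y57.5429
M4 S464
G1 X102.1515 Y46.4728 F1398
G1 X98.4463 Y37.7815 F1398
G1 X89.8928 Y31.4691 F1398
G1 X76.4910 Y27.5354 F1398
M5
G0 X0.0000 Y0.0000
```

<svg xmlns="http://www.w3.org/2000/svg" width="241.9462mm" height="139.8296mm" viewBox="0 0 241.9462 139.8296">
  <polygon points="149.6953,80.0962 144.1385,72.9850 147.5186,64.6171 156.4555,63.3604 162.0123,70.4716 158.6322,78.8395" fill="none" stroke="#0000ff"/>
  <polygon points="67.7659,36.2176 146.7970,113.9238 34.7194,94.4214 169.1827,33.6392 230.9445,72.2590 94.4316,71.0219" fill="none" stroke="#0000ff"/>
  <polygon points="124.7335,53.6981 195.5809,53.6981 195.5809,116.4052 124.7335,116.4052" fill="none" stroke="#0000ff"/>
  <polygon points="35.0284,28.8135 112.6367,28.8135 112.6367,44.7112 35.0284,44.7112" fill="none" stroke="#0000ff"/>
  <polyline points="101.0083,82.2867 102.1515,93.3568 98.4463,102.0481 89.8928,108.3605 76.4910,112.2942" fill="none" stroke="#0000ff"/>
</svg>

Machine Y-up, SVG Y-down with viewBox height 139.8296, so y_svg = 139.8296 − y_machine; X carries over. Every run uses S464, so all elements get stroke `#0000ff` (score).

Run 1: The run returns to its start, so emit a `<polygon>` with points (Y-flipped): 149.6953,80.0962 144.1385,72.9850 147.5186,64.6171 156.4555,63.3604 162.0123,70.4716 158.6322,78.8395.

Run 2: The run returns to its start, so emit a `<polygon>` with points (Y-flipped): 67.7659,36.2176 146.7970,113.9238 34.7194,94.4214 169.1827,33.6392 230.9445,72.2590 94.4316,71.0219.

Run 3: The run returns to its start, so emit a `<polygon>` with points (Y-flipped): 124.7335,53.6981 195.5809,53.6981 195.5809,116.4052 124.7335,116.4052.

Run 4: The run returns to its start, so emit a `<polygon>` with points (Y-flipped): 35.0284,28.8135 112.6367,28.8135 112.6367,44.7112 35.0284,44.7112.

Run 5: The run is open, so emit a `<polyline>` with points (Y-flipped): 101.0083,82.2867 102.1515,93.3568 98.4463,102.0481 89.8928,108.3605 76.4910,112.2942.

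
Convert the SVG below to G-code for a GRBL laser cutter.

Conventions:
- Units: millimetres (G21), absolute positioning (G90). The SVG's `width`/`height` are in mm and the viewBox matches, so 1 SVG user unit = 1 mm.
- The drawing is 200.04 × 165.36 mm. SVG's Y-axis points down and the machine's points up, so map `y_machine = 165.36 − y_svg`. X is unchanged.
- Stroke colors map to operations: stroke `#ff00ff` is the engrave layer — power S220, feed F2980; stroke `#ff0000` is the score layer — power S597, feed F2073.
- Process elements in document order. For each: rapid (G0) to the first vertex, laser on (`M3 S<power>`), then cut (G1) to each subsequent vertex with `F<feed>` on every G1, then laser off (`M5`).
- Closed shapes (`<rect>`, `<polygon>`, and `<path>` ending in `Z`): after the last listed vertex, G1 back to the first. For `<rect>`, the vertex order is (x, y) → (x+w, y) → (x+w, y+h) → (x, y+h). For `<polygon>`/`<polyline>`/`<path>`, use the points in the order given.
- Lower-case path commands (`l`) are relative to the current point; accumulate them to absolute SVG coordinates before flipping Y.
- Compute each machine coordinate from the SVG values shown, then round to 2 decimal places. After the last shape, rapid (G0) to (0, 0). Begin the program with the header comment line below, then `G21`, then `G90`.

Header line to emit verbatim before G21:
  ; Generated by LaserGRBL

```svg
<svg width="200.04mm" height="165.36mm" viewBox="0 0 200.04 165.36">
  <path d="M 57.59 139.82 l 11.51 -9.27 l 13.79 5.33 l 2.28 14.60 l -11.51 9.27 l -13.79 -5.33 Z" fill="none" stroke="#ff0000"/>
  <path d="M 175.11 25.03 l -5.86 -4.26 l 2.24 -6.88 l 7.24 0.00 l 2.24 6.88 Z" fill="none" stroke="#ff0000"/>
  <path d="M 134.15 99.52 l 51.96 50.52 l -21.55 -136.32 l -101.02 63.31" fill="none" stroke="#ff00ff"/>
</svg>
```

Since the viewBox matches the mm dimensions, user units are millimetres directly. The only transform is the Y-flip y_m = 165.36 − y_svg.

Shape 1 is a regular polygon drawn with `<path>`. Its stroke #ff0000 means score at S597, F2073. After flipping Y the toolpath is (57.59,25.54) → (69.10,34.81) → (82.89,29.48) → (85.17,14.88) → (73.66,5.61) → (59.87,10.94) → (57.59,25.54), returning to the start.

Shape 2 is a regular polygon drawn with `<path>`. Its stroke #ff0000 means score at S597, F2073. After flipping Y the toolpath is (175.11,140.33) → (169.25,144.59) → (171.49,151.47) → (178.73,151.47) → (180.97,144.59) → (175.11,140.33), returning to the start.

Shape 3 is a open polyline drawn with `<path>`. Its stroke #ff00ff means engrave at S220, F2980. After flipping Y the toolpath is (134.15,65.84) → (186.11,15.32) → (164.56,151.64) → (63.54,88.33).

; Generated by LaserGRBL
G21
G90
G0 X57.59 Y25.54
M3 S597
G1 X69.10 Y34.81 F2073
G1 X82.89 Y29.48 F2073
G1 X85.17 Y14.88 F2073
G1 X73.66 Y5.61 F2073
G1 X59.87 Y10.94 F2073
G1 X57.59 Y25.54 F2073
M5
G0 X175.11 Y140.33
M3 S597
G1 X169.25 Y144.59 F2073
G1 X171.49 Y151.47 F2073
G1 X178.73 Y151.47 F2073
G1 X180.97 Y144.59 F2073
G1 X175.11 Y140.33 F2073
M5
G0 X134.15 Y65.84
M3 S220
G1 X186.11 Y15.32 F2980
G1 X164.56 Y151.64 F2980
G1 X63.54 Y88.33 F2980
M5
G0 X0.00 Y0.00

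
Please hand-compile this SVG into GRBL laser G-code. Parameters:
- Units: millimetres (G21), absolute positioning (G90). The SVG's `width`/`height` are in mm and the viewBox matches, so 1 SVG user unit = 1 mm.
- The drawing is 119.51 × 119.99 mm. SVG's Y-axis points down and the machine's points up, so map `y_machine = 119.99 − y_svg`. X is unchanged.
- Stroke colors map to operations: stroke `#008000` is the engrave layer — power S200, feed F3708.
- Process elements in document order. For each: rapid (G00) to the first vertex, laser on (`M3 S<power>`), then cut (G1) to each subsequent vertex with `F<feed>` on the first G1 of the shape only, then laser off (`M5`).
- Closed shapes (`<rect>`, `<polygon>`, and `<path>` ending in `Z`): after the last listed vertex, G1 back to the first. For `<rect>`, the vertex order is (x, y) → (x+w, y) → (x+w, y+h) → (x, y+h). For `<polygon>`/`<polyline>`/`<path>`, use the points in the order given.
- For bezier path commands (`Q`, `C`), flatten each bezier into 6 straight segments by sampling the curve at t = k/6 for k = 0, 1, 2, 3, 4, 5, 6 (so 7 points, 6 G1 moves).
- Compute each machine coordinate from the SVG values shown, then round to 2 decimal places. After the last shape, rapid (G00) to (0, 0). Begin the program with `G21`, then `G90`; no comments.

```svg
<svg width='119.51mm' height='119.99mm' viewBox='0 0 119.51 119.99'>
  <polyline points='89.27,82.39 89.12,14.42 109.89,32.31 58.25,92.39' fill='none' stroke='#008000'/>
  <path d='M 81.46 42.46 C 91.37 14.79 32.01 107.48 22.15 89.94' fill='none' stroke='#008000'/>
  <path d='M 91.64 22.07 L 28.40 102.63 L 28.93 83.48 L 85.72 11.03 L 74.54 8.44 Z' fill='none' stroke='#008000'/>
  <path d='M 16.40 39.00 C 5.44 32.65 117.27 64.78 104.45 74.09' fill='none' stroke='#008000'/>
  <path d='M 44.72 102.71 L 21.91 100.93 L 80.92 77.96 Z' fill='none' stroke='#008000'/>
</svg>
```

G21
G90
G00 X89.27 Y37.60
M3 S200
G1 X89.12 Y105.57 F3708
G1 X109.89 Y87.68
G1 X58.25 Y27.60
M5
G00 X81.46 Y77.53
M3 S200
G1 X81.19 Y82.40 F3708
G1 X72.68 Y73.62
G1 X59.22 Y57.59
G1 X44.11 Y40.71
G1 X30.66 Y29.40
G1 X22.15 Y30.05
M5
G00 X91.64 Y97.92
M3 S200
G1 X28.40 Y17.36 F3708
G1 X28.93 Y36.51
G1 X85.72 Y108.96
G1 X74.54 Y111.55
G1 X91.64 Y97.92
M5
G00 X16.40 Y80.99
M3 S200
G1 X20.01 Y81.24 F3708
G1 X37.21 Y76.78
G1 X61.12 Y69.32
G1 X84.88 Y60.55
G1 X101.62 Y52.17
G1 X104.45 Y45.90
M5
G00 X44.72 Y17.28
M3 S200
G1 X21.91 Y19.06 F3708
G1 X80.92 Y42.03
G1 X44.72 Y17.28
M5
G00 X0.00 Y0.00

viewBox `0 0 119.51 119.99` with mm width/height → 1 unit = 1 mm. Flip: y_m = 119.99 − y_svg.

**Shape 1** — `<polyline>` open polyline, stroke `#008000` → engrave (S200, F3708). Machine vertices: (89.27,37.60) → (89.12,105.57) → (109.89,87.68) → (58.25,27.60). Open path.

**Shape 2** — `<path>` cubic bezier, stroke `#008000` → engrave (S200, F3708). Control points (SVG): P0=(81.46,42.46), P1=(91.37,14.79), P2=(32.01,107.48), P3=(22.15,89.94); sampled at t=k/6. Machine vertices: (81.46,77.53) → (81.19,82.40) → (72.68,73.62) → (59.22,57.59) → (44.11,40.71) → (30.66,29.40) → (22.15,30.05). Open path.

**Shape 3** — `<path>` closed polygon, stroke `#008000` → engrave (S200, F3708). Machine vertices: (91.64,97.92) → (28.40,17.36) → (28.93,36.51) → (85.72,108.96) → (74.54,111.55) → (91.64,97.92). Closed: final G1 returns to the first vertex.

**Shape 4** — `<path>` cubic bezier, stroke `#008000` → engrave (S200, F3708). Control points (SVG): P0=(16.40,39.00), P1=(5.44,32.65), P2=(117.27,64.78), P3=(104.45,74.09); sampled at t=k/6. Machine vertices: (16.40,80.99) → (20.01,81.24) → (37.21,76.78) → (61.12,69.32) → (84.88,60.55) → (101.62,52.17) → (104.45,45.90). Open path.

**Shape 5** — `<path>` closed polygon, stroke `#008000` → engrave (S200, F3708). Machine vertices: (44.72,17.28) → (21.91,19.06) → (80.92,42.03) → (44.72,17.28). Closed: final G1 returns to the first vertex.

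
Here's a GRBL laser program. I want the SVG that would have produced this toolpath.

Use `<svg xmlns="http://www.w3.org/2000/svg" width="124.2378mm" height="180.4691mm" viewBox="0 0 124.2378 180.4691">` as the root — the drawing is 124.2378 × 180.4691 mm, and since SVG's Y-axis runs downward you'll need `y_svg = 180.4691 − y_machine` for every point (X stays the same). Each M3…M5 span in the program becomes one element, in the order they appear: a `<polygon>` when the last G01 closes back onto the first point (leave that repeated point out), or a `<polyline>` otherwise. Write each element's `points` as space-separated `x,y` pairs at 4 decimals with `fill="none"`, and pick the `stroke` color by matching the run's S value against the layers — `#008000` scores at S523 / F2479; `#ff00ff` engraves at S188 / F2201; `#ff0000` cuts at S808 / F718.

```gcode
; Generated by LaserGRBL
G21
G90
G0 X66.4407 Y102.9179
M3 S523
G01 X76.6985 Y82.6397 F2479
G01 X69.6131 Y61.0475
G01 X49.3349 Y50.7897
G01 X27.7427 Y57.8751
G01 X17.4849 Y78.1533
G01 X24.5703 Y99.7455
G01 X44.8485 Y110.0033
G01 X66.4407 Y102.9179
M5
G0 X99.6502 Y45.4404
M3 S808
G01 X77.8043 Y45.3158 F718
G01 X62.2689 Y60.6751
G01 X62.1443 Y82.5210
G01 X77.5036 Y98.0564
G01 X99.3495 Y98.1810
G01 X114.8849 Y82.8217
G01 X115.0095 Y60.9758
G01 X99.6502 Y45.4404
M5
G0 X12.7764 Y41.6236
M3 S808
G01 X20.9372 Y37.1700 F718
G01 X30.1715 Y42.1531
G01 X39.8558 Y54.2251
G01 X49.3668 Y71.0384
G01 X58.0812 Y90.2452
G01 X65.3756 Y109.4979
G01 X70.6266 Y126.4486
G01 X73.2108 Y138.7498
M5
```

<svg xmlns="http://www.w3.org/2000/svg" width="124.2378mm" height="180.4691mm" viewBox="0 0 124.2378 180.4691">
  <polygon points="66.4407,77.5512 76.6985,97.8294 69.6131,119.4216 49.3349,129.6794 27.7427,122.5940 17.4849,102.3158 24.5703,80.7236 44.8485,70.4658" fill="none" stroke="#008000"/>
  <polygon points="99.6502,135.0287 77.8043,135.1533 62.2689,119.7940 62.1443,97.9481 77.5036,82.4127 99.3495,82.2881 114.8849,97.6474 115.0095,119.4933" fill="none" stroke="#ff0000"/>
  <polyline points="12.7764,138.8455 20.9372,143.2991 30.1715,138.3160 39.8558,126.2440 49.3668,109.4307 58.0812,90.2239 65.3756,70.9712 70.6266,54.0205 73.2108,41.7193" fill="none" stroke="#ff0000"/>
</svg>

Each laser-on run becomes one SVG element. Flip Y back into SVG space with y_svg = 180.4691 − y_machine.

Run 1: power S523 maps to stroke `#008000` (score). The run returns to its start, so emit a `<polygon>` with points (Y-flipped): 66.4407,77.5512 76.6985,97.8294 69.6131,119.4216 49.3349,129.6794 27.7427,122.5940 17.4849,102.3158 24.5703,80.7236 44.8485,70.4658.

Run 2: the run's S808 means `#ff0000` (cut). The run returns to its start, so emit a `<polygon>` with points (Y-flipped): 99.6502,135.0287 77.8043,135.1533 62.2689,119.7940 62.1443,97.9481 77.5036,82.4127 99.3495,82.2881 114.8849,97.6474 115.0095,119.4933.

Run 3: the run's S808 means `#ff0000` (cut). The run is open, so emit a `<polyline>` with points (Y-flipped): 12.7764,138.8455 20.9372,143.2991 30.1715,138.3160 39.8558,126.2440 49.3668,109.4307 58.0812,90.2239 65.3756,70.9712 70.6266,54.0205 73.2108,41.7193.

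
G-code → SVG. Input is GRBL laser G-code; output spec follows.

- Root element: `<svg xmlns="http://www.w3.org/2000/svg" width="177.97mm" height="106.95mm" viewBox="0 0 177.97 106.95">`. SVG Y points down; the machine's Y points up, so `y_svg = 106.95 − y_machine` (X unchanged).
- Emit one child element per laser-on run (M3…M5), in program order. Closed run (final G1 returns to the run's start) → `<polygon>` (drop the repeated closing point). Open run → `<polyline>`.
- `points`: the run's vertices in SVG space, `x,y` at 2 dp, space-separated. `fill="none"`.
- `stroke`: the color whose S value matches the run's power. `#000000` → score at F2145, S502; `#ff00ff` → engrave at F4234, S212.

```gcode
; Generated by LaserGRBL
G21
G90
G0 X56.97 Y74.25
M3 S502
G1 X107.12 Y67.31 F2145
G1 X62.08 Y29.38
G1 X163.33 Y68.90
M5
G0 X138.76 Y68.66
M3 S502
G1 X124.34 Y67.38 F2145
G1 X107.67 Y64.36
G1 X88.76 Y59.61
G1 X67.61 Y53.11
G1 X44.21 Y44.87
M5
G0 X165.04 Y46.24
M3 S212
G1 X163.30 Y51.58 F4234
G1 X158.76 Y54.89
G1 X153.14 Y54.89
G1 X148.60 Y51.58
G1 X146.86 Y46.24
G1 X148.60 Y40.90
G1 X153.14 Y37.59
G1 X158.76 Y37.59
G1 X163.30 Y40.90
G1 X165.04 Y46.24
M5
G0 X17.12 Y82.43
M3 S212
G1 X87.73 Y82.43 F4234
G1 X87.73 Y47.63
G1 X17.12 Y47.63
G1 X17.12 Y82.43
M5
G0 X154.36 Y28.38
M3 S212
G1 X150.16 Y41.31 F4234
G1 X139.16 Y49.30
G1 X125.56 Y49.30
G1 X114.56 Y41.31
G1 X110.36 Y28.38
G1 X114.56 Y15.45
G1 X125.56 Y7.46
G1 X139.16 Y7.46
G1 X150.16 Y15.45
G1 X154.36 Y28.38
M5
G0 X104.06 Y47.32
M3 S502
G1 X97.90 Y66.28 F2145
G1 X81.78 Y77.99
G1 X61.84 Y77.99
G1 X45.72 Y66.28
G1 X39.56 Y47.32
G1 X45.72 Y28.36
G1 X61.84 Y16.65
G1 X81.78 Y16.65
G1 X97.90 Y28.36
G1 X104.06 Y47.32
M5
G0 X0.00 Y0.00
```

Machine Y-up, SVG Y-down with viewBox height 106.95, so y_svg = 106.95 − y_machine; X carries over.

Run 1: S502 ⇒ score layer `#000000`. The run is open, so emit a `<polyline>` with points (Y-flipped): 56.97,32.70 107.12,39.64 62.08,77.57 163.33,38.05.

Run 2: S502 ⇒ score layer `#000000`. The run is open, so emit a `<polyline>` with points (Y-flipped): 138.76,38.29 124.34,39.57 107.67,42.59 88.76,47.34 67.61,53.84 44.21,62.08.

Run 3: the run's S212 means `#ff00ff` (engrave). The run returns to its start, so emit a `<polygon>` with points (Y-flipped): 165.04,60.71 163.30,55.37 158.76,52.06 153.14,52.06 148.60,55.37 146.86,60.71 148.60,66.05 153.14,69.36 158.76,69.36 163.30,66.05.

Run 4: the run's S212 means `#ff00ff` (engrave). The run returns to its start, so emit a `<polygon>` with points (Y-flipped): 17.12,24.52 87.73,24.52 87.73,59.32 17.12,59.32.

Run 5: power S212 maps to stroke `#ff00ff` (engrave). The run returns to its start, so emit a `<polygon>` with points (Y-flipped): 154.36,78.57 150.16,65.64 139.16,57.65 125.56,57.65 114.56,65.64 110.36,78.57 114.56,91.50 125.56,99.49 139.16,99.49 150.16,91.50.

Run 6: power S502 maps to stroke `#000000` (score). The run returns to its start, so emit a `<polygon>` with points (Y-flipped): 104.06,59.63 97.90,40.67 81.78,28.96 61.84,28.96 45.72,40.67 39.56,59.63 45.72,78.59 61.84,90.30 81.78,90.30 97.90,78.59.

<svg xmlns="http://www.w3.org/2000/svg" width="177.97mm" height="106.95mm" viewBox="0 0 177.97 106.95">
  <polyline points="56.97,32.70 107.12,39.64 62.08,77.57 163.33,38.05" fill="none" stroke="#000000"/>
  <polyline points="138.76,38.29 124.34,39.57 107.67,42.59 88.76,47.34 67.61,53.84 44.21,62.08" fill="none" stroke="#000000"/>
  <polygon points="165.04,60.71 163.30,55.37 158.76,52.06 153.14,52.06 148.60,55.37 146.86,60.71 148.60,66.05 153.14,69.36 158.76,69.36 163.30,66.05" fill="none" stroke="#ff00ff"/>
  <polygon points="17.12,24.52 87.73,24.52 87.73,59.32 17.12,59.32" fill="none" stroke="#ff00ff"/>
  <polygon points="154.36,78.57 150.16,65.64 139.16,57.65 125.56,57.65 114.56,65.64 110.36,78.57 114.56,91.50 125.56,99.49 139.16,99.49 150.16,91.50" fill="none" stroke="#ff00ff"/>
  <polygon points="104.06,59.63 97.90,40.67 81.78,28.96 61.84,28.96 45.72,40.67 39.56,59.63 45.72,78.59 61.84,90.30 81.78,90.30 97.90,78.59" fill="none" stroke="#000000"/>
</svg>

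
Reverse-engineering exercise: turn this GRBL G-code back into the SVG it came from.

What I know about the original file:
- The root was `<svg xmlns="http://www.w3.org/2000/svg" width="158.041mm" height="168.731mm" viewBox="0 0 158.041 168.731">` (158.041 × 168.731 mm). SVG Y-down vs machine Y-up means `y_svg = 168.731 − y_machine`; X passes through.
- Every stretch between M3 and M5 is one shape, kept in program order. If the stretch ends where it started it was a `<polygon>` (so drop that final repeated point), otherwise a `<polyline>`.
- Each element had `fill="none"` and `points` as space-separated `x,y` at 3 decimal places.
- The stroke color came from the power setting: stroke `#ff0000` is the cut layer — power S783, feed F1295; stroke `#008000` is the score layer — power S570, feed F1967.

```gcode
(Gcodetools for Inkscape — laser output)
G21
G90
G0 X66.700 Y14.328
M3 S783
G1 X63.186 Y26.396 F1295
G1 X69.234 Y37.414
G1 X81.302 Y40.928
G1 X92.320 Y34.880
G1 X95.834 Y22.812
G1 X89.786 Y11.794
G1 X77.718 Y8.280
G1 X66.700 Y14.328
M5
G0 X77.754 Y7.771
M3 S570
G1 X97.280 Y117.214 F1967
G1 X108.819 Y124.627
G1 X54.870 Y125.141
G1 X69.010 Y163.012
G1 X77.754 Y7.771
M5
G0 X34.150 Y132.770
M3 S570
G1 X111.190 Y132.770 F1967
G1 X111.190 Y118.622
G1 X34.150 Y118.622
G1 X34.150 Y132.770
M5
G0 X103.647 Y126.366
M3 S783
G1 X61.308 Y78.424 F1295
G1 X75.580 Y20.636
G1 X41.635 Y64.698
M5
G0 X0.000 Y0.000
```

<svg xmlns="http://www.w3.org/2000/svg" width="158.041mm" height="168.731mm" viewBox="0 0 158.041 168.731">
  <polygon points="66.700,154.403 63.186,142.335 69.234,131.317 81.302,127.803 92.320,133.851 95.834,145.919 89.786,156.937 77.718,160.451" fill="none" stroke="#ff0000"/>
  <polygon points="77.754,160.960 97.280,51.517 108.819,44.104 54.870,43.590 69.010,5.719" fill="none" stroke="#008000"/>
  <polygon points="34.150,35.961 111.190,35.961 111.190,50.109 34.150,50.109" fill="none" stroke="#008000"/>
  <polyline points="103.647,42.365 61.308,90.307 75.580,148.095 41.635,104.033" fill="none" stroke="#ff0000"/>
</svg>

Machine Y-up, SVG Y-down with viewBox height 168.731, so y_svg = 168.731 − y_machine; X carries over.

Run 1: the run's S783 means `#ff0000` (cut). The run returns to its start, so emit a `<polygon>` with points (Y-flipped): 66.700,154.403 63.186,142.335 69.234,131.317 81.302,127.803 92.320,133.851 95.834,145.919 89.786,156.937 77.718,160.451.

Run 2: S570 ⇒ score layer `#008000`. The run returns to its start, so emit a `<polygon>` with points (Y-flipped): 77.754,160.960 97.280,51.517 108.819,44.104 54.870,43.590 69.010,5.719.

Run 3: power S570 maps to stroke `#008000` (score). The run returns to its start, so emit a `<polygon>` with points (Y-flipped): 34.150,35.961 111.190,35.961 111.190,50.109 34.150,50.109.

Run 4: S783 ⇒ cut layer `#ff0000`. The run is open, so emit a `<polyline>` with points (Y-flipped): 103.647,42.365 61.308,90.307 75.580,148.095 41.635,104.033.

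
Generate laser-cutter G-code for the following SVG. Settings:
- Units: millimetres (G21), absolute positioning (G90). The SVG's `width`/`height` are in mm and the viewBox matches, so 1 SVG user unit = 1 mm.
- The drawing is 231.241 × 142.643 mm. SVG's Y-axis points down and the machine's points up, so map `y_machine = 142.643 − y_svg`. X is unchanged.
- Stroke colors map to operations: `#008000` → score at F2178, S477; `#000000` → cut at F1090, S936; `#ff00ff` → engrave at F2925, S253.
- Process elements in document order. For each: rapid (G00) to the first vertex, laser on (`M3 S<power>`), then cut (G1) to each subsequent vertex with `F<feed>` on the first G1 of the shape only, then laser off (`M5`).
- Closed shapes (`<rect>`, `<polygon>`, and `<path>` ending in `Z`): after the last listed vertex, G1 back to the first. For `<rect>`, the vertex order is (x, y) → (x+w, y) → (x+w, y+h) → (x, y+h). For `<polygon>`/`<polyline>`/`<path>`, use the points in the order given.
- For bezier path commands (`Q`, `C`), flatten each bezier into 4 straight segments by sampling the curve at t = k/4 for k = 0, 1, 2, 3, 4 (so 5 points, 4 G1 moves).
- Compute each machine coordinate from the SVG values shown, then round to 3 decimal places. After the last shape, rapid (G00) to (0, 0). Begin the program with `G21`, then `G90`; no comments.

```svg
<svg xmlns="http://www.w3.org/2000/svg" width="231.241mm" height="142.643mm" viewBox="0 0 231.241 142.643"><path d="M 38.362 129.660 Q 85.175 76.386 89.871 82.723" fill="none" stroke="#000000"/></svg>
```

viewBox `0 0 231.241 142.643` with mm width/height → 1 unit = 1 mm. Flip: y_m = 142.643 − y_svg.

**Shape 1** — `<path>` quadratic bezier, stroke `#000000` → cut (S936, F1090). Control points (SVG): P0=(38.362,129.660), P1=(85.175,76.386), P2=(89.871,82.723); sampled at t=k/4. Machine vertices: (38.362,12.983) → (59.136,35.894) → (74.646,51.354) → (84.891,59.363) → (89.871,59.920). Open path.

G21
G90
G00 X38.362 Y12.983
M3 S936
G1 X59.136 Y35.894 F1090
G1 X74.646 Y51.354
G1 X84.891 Y59.363
G1 X89.871 Y59.920
M5
G00 X0.000 Y0.000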